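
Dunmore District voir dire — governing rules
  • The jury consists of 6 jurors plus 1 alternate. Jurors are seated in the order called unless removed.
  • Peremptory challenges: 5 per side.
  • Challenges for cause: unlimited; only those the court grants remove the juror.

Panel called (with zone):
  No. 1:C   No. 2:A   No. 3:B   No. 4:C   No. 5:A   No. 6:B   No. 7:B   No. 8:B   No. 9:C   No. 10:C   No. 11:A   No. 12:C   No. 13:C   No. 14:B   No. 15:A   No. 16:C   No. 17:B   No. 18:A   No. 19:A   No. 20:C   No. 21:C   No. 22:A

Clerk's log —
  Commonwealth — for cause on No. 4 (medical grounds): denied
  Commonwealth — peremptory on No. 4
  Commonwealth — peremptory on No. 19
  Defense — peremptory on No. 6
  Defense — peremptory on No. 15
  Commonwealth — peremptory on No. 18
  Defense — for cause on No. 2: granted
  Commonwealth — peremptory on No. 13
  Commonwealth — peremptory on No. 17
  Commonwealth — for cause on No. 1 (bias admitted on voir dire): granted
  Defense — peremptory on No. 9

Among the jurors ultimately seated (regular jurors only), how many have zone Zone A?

Removed: #1, #2, #4, #6, #9, #13, #15, #17, #18, #19.
Seated jurors 1–6: #3, #5, #7, #8, #10, #11 (alternates #12 not counted).
Of those, in Zone A: #5, #11 → 2.

2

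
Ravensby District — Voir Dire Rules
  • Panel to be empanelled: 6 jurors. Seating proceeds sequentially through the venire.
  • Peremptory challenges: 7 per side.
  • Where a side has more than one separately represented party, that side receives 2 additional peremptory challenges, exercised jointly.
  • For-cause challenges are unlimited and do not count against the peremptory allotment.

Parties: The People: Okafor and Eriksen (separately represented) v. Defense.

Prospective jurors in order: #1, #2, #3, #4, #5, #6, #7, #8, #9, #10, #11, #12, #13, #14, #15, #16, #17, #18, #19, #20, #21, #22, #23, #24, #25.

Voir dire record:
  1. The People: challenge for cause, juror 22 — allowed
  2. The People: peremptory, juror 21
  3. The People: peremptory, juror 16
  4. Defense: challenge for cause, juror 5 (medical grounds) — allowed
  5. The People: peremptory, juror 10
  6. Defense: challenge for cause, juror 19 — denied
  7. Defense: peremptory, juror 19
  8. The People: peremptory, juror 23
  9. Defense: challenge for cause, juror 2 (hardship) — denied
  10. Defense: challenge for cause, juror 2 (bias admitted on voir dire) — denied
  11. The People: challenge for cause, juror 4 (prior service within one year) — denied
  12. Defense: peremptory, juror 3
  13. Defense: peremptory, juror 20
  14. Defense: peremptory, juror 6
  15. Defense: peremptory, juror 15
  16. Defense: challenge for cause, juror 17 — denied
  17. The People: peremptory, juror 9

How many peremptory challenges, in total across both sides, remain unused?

6

The People allotment: 7 base + 2 multi-party = 9. Defense allotment: 7.
The People peremptories used: #21, #16, #10, #23, #9 — 5 (for-cause on #22, #4 don't count).
Defense peremptories used: #19, #3, #20, #6, #15 — 5 (for-cause on #5, #19, #2, #2, #17 don't count).
Remaining: (9 − 5) + (7 − 5) = 6.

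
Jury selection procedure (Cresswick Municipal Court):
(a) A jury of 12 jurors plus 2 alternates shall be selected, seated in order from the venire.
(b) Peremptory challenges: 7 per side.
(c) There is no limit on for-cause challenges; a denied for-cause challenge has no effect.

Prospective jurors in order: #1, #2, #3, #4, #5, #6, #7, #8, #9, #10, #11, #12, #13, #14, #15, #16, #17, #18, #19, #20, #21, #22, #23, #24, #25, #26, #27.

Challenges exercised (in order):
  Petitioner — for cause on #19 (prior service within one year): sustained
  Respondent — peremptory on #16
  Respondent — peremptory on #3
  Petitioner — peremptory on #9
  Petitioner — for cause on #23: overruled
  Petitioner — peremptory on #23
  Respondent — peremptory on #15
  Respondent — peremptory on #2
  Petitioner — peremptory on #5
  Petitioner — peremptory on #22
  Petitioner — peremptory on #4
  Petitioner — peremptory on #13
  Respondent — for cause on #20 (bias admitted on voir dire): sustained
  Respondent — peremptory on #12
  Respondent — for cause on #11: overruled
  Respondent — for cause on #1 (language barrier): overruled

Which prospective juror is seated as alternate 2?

Removed: #2, #3, #4, #5, #9, #12, #13, #15, #16, #19, #20, #22, #23. (#1, #11 stay — for-cause denied.)
Seating in order: seats 1–12 → #1, #6, #7, #8, #10, #11, #14, #17, #18, #21, #24, #25; alternates → #26, #27.
So alternate 2 is #27.

27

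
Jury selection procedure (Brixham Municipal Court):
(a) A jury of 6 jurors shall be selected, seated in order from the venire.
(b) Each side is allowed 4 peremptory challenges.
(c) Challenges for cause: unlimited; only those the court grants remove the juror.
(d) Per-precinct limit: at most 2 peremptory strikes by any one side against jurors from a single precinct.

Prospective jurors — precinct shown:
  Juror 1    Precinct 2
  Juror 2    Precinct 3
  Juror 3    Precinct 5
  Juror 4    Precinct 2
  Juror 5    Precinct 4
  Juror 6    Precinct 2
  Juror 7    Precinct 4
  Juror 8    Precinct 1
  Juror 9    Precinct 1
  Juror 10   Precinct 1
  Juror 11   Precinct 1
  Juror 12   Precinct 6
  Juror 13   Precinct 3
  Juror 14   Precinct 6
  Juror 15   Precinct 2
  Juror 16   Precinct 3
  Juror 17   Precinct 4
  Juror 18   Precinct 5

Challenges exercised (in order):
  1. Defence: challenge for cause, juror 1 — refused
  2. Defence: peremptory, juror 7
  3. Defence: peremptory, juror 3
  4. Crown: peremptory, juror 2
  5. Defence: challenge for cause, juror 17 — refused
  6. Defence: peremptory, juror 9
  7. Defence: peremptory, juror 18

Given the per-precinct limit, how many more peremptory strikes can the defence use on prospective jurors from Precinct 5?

0

Defence peremptories so far: #7, #3, #9, #18 — 4 of 4 used, 0 left overall.
Against Precinct 5: #3, #18 — 2 used; per-precinct cap 2 leaves 0.
Binding limit: min(0, 0) = 0.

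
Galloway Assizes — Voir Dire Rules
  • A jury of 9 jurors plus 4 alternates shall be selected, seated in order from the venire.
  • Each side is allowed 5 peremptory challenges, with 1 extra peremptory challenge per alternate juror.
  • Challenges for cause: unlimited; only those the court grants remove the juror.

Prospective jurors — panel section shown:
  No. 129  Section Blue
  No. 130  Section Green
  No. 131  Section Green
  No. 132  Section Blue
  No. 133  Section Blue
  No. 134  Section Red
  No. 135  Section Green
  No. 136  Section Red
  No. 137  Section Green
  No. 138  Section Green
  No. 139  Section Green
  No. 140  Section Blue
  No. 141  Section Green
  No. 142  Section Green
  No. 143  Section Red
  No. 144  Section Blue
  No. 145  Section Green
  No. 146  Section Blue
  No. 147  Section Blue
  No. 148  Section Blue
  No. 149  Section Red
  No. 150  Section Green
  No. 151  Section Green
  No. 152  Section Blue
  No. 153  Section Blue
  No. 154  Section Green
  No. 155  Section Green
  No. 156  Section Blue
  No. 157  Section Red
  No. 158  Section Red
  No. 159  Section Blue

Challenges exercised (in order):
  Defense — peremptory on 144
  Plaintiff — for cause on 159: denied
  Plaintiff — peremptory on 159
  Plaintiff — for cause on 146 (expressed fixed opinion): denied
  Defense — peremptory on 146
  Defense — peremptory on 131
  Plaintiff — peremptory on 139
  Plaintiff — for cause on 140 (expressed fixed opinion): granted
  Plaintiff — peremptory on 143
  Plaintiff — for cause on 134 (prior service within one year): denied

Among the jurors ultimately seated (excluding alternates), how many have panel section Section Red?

2

Removed: #131, #139, #140, #143, #144, #146, #159.
Seated jurors 1–9: #129, #130, #132, #133, #134, #135, #136, #137, #138 (alternates #141, #142, #145, #147 not counted).
Of those, in Section Red: #134, #136 → 2.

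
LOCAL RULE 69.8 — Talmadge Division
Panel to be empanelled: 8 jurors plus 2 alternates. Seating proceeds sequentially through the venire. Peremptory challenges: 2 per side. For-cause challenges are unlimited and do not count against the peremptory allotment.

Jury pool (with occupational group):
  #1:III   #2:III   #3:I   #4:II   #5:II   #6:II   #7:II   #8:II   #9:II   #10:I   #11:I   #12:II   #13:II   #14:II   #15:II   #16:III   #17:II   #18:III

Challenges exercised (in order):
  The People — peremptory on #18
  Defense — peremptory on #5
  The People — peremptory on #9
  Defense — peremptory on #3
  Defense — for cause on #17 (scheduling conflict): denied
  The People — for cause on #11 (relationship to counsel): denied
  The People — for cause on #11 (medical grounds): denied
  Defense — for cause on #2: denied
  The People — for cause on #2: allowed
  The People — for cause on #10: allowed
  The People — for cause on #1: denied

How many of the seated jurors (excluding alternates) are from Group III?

Removed: #2, #3, #5, #9, #10, #18.
Seated jurors 1–8: #1, #4, #6, #7, #8, #11, #12, #13 (alternates #14, #15 not counted).
Of those, in Group III: #1 → 1.

1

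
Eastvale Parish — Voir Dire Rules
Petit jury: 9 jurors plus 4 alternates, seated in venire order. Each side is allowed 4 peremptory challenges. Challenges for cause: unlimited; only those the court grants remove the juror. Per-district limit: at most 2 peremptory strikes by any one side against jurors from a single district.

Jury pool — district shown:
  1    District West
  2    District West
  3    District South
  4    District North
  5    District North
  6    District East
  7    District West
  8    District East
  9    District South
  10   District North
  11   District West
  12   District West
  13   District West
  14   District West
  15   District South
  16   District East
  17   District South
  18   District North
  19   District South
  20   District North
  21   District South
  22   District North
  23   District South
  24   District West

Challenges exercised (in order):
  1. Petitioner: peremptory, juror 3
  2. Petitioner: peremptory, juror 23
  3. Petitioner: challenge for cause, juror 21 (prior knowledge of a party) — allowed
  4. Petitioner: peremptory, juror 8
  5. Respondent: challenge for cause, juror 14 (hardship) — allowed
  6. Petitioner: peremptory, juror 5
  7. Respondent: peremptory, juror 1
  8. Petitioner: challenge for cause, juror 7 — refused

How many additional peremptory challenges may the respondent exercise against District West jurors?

Respondent peremptories so far: #1 — 1 of 4 used, 3 left overall.
Against District West: #1 — 1 used; per-district cap 2 leaves 1.
Binding limit: min(3, 1) = 1.

1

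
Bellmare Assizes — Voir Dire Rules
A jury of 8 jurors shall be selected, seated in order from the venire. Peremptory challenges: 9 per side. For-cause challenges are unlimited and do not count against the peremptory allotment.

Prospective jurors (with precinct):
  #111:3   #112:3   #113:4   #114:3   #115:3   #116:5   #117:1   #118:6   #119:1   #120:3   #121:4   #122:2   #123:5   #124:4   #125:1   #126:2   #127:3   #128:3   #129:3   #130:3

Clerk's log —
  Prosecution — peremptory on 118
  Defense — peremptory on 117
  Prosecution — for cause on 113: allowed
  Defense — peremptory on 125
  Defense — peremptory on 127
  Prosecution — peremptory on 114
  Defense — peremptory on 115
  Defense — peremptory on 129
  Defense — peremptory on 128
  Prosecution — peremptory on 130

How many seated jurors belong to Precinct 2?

1

Removed: #113, #114, #115, #117, #118, #125, #127, #128, #129, #130.
Seated jurors 1–8: #111, #112, #116, #119, #120, #121, #122, #123.
Of those, in Precinct 2: #122 → 1.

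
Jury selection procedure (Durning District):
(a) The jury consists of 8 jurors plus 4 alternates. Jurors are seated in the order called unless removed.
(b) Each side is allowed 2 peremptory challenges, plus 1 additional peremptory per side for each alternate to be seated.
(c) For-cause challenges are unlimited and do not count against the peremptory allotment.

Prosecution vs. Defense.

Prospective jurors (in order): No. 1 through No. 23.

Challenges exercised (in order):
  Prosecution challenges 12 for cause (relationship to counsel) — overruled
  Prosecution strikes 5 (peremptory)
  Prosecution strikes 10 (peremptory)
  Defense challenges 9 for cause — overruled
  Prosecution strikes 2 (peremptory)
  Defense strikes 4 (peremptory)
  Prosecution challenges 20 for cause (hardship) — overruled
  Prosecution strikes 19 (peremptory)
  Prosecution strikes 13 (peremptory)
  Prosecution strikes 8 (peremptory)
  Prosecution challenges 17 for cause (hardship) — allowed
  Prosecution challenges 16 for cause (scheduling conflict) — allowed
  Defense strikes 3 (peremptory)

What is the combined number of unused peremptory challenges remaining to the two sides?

Prosecution allotment: 2 base + 1 × 4 alternates = 6. Defense allotment: 2 base + 1 × 4 alternates = 6.
Prosecution peremptories used: #5, #10, #2, #19, #13, #8 — 6 (for-cause on #12, #20, #17, #16 don't count).
Defense peremptories used: #4, #3 — 2 (the for-cause on #9 doesn't count).
Remaining: (6 − 6) + (6 − 2) = 4.

4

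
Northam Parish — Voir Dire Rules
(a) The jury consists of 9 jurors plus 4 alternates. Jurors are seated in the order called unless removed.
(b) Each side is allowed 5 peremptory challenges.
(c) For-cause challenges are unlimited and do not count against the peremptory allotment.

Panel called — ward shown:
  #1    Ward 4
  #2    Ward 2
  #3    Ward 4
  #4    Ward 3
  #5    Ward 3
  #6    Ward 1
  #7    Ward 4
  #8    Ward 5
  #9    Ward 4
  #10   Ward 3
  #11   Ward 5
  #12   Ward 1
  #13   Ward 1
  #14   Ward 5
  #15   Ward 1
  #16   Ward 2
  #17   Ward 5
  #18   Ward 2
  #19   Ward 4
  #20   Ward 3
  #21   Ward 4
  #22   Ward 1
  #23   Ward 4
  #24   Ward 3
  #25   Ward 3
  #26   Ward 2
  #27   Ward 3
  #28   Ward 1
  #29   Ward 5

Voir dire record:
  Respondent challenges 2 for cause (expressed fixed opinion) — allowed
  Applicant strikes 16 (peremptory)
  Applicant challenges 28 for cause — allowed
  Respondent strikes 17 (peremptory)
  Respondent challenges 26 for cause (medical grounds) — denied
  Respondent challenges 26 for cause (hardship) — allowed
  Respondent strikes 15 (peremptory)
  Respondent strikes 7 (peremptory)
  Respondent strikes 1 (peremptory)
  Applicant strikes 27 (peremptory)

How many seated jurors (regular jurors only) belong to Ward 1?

2

Removed: #1, #2, #7, #15, #16, #17, #26, #27, #28.
Seated jurors 1–9: #3, #4, #5, #6, #8, #9, #10, #11, #12 (alternates #13, #14, #18, #19 not counted).
Of those, in Ward 1: #6, #12 → 2.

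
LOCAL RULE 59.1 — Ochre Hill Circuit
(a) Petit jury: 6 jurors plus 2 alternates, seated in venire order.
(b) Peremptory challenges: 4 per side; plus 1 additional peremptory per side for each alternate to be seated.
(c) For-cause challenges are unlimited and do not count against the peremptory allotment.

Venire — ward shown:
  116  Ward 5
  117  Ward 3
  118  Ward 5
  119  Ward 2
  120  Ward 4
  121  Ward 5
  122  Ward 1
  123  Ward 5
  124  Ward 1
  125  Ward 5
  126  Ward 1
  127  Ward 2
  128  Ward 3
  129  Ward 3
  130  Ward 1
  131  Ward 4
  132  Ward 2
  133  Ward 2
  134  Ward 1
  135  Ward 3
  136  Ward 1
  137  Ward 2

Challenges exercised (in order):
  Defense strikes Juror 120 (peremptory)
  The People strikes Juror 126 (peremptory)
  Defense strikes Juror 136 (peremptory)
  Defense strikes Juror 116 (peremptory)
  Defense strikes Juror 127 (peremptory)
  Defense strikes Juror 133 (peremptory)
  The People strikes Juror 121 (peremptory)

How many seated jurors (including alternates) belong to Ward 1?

2

Removed: #116, #120, #121, #126, #127, #133, #136.
Seated (8 incl. alternates): #117, #118, #119, #122, #123, #124, #125, #128.
Of those, in Ward 1: #122, #124 → 2.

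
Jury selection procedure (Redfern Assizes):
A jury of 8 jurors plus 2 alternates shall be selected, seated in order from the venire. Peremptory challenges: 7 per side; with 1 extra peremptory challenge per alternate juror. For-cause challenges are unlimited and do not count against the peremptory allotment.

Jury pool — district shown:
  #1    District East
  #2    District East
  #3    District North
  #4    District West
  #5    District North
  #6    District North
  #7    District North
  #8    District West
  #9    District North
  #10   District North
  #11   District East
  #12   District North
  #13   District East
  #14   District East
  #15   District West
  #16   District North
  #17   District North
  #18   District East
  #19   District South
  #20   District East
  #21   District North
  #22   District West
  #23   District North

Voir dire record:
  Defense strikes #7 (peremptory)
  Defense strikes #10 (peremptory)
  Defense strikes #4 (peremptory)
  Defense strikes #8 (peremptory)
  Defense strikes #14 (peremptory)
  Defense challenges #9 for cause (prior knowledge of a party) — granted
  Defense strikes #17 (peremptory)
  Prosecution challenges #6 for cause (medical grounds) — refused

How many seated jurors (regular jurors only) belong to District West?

0

Removed: #4, #7, #8, #9, #10, #14, #17.
Seated jurors 1–8: #1, #2, #3, #5, #6, #11, #12, #13 (alternates #15, #16 not counted).
None of those are in District West → 0.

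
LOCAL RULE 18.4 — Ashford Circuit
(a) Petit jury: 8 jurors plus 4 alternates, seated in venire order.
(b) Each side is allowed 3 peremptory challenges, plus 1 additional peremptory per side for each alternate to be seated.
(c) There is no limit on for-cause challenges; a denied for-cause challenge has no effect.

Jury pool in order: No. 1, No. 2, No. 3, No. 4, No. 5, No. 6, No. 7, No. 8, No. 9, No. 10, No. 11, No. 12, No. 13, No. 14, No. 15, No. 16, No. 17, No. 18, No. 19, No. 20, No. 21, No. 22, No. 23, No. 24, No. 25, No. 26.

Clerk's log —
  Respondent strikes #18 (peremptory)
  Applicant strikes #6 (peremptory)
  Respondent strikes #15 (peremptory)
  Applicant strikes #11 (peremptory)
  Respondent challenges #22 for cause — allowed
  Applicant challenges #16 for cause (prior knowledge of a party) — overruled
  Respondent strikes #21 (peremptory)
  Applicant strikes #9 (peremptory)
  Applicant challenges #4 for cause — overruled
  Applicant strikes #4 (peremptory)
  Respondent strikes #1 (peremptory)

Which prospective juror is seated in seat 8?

Removed: #1, #4, #6, #9, #11, #15, #18, #21, #22. (#16 stays — for-cause denied.)
Filling seats in venire order through position 8: #2, #3, #5, #7, #8, #10, #12, #13.
So seat 8 is #13.

13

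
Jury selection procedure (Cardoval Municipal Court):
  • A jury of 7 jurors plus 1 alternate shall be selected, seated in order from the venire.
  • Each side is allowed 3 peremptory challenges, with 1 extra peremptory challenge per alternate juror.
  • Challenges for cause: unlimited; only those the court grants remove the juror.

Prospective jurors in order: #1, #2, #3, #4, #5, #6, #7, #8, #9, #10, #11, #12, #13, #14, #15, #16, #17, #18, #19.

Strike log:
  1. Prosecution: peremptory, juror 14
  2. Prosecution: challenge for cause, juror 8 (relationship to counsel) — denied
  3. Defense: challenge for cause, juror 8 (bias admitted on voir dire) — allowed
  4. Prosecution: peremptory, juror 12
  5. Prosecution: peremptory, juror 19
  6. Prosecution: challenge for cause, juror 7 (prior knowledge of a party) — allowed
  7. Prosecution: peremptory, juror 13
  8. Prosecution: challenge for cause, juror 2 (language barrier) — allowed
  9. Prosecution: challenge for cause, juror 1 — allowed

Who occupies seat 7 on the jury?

Removed: #1, #2, #7, #8, #12, #13, #14, #19.
Filling seats in venire order through position 7: #3, #4, #5, #6, #9, #10, #11.
So seat 7 is #11.

11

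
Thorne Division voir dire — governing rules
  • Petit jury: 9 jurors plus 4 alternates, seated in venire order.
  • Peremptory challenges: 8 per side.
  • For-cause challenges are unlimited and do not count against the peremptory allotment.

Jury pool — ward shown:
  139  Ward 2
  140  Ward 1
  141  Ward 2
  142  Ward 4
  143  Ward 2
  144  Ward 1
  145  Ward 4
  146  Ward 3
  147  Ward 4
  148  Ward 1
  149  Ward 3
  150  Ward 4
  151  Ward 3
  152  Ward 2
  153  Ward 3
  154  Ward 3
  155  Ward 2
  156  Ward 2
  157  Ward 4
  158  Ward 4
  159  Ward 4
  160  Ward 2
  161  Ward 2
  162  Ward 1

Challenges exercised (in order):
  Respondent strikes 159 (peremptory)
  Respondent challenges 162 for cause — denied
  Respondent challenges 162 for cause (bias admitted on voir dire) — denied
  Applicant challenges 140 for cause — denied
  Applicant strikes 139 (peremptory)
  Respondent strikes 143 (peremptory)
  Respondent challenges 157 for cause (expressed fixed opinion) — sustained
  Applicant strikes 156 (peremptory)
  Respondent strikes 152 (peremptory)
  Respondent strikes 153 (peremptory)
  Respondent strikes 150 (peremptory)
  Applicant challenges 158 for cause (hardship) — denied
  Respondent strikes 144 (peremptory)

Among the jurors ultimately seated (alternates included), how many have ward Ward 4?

4

Removed: #139, #143, #144, #150, #152, #153, #156, #157, #159.
Seated (13 incl. alternates): #140, #141, #142, #145, #146, #147, #148, #149, #151, #154, #155, #158, #160.
Of those, in Ward 4: #142, #145, #147, #158 → 4.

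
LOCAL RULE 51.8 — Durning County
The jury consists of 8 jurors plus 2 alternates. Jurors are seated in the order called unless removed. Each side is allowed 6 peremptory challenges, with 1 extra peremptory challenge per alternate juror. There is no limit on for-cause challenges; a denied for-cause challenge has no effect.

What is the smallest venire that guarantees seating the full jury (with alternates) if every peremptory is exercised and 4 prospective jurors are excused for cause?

30

Seats to fill: 8 + 2 alternates = 10.
Peremptories: 6 + 1×2 = 8 per side × 2 sides = 16.
For-cause removals: 4.
Minimum venire: 10 + 16 + 4 = 30.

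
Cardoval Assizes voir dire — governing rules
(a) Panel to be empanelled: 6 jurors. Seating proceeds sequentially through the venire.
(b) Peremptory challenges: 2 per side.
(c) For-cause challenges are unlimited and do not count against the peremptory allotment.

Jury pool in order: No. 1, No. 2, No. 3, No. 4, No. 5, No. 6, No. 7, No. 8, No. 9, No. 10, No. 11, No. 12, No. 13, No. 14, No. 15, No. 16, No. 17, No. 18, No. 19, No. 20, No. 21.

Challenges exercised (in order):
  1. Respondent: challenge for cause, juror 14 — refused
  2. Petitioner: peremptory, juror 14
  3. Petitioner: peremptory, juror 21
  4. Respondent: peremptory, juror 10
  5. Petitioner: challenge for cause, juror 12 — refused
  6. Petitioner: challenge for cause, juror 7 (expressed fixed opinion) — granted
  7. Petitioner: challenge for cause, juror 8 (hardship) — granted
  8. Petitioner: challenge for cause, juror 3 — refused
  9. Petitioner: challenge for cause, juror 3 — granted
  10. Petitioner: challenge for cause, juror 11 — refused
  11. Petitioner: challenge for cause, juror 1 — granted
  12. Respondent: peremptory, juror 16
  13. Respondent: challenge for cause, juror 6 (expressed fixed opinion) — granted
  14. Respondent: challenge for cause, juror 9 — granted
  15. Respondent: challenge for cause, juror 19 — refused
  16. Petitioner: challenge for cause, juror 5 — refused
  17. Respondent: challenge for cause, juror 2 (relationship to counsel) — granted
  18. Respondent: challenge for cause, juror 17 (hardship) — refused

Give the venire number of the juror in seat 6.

Removed: #1, #2, #3, #6, #7, #8, #9, #10, #14, #16, #21. (#5, #11, #12, #17, #19 stay — for-cause denied.)
Seating in order: seats 1–6 → #4, #5, #11, #12, #13, #15.
So seat 6 is #15.

15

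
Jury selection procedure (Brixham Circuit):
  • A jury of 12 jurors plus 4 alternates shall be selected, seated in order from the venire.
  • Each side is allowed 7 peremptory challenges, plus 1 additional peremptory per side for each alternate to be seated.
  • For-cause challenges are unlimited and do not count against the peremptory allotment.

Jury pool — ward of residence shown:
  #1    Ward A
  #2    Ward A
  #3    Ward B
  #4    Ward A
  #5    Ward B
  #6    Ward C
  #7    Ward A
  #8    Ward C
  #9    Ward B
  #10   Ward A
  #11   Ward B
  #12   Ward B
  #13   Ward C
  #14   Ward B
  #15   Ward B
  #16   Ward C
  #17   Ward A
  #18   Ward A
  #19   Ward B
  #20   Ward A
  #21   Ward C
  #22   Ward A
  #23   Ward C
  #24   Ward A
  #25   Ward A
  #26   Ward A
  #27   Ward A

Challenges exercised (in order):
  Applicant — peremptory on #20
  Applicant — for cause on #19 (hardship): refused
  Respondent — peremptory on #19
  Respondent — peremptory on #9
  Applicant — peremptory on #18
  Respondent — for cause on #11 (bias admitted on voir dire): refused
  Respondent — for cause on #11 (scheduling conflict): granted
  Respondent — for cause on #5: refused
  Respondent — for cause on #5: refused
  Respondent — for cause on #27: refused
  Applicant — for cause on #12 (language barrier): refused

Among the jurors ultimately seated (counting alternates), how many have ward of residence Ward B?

5

Removed: #9, #11, #18, #19, #20.
Seated (16 incl. alternates): #1, #2, #3, #4, #5, #6, #7, #8, #10, #12, #13, #14, #15, #16, #17, #21.
Of those, in Ward B: #3, #5, #12, #14, #15 → 5.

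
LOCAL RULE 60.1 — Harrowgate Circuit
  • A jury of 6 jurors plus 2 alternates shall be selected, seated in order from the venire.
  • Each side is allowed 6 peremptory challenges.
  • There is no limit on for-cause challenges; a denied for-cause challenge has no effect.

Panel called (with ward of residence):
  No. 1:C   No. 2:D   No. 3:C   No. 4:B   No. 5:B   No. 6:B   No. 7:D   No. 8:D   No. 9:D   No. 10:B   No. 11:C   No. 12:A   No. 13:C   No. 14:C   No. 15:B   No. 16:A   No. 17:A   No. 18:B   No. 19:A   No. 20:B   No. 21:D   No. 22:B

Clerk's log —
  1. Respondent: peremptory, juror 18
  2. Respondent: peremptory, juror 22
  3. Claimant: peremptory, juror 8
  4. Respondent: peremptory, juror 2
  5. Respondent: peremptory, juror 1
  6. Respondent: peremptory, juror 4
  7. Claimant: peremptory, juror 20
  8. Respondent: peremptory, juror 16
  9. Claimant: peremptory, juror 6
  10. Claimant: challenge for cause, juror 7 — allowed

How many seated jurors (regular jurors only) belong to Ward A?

1

Removed: #1, #2, #4, #6, #7, #8, #16, #18, #20, #22.
Seated jurors 1–6: #3, #5, #9, #10, #11, #12 (alternates #13, #14 not counted).
Of those, in Ward A: #12 → 1.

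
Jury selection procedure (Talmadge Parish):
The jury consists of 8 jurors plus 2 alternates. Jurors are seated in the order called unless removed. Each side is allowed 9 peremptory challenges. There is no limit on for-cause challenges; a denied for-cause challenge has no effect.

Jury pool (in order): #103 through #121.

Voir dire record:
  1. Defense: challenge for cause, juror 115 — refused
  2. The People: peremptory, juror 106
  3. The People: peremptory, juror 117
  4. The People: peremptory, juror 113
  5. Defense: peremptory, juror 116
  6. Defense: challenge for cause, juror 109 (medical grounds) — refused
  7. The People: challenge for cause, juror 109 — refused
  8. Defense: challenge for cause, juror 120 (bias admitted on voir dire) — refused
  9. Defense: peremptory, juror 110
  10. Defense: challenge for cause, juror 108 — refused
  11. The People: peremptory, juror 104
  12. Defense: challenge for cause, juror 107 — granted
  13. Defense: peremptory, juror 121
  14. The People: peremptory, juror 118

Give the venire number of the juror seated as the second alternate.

120

Removed: #104, #106, #107, #110, #113, #116, #117, #118, #121. (#108, #109, #115, #120 stay — for-cause denied.)
Seating in order: seats 1–8 → #103, #105, #108, #109, #111, #112, #114, #115; alternates → #119, #120.
So alternate 2 is #120.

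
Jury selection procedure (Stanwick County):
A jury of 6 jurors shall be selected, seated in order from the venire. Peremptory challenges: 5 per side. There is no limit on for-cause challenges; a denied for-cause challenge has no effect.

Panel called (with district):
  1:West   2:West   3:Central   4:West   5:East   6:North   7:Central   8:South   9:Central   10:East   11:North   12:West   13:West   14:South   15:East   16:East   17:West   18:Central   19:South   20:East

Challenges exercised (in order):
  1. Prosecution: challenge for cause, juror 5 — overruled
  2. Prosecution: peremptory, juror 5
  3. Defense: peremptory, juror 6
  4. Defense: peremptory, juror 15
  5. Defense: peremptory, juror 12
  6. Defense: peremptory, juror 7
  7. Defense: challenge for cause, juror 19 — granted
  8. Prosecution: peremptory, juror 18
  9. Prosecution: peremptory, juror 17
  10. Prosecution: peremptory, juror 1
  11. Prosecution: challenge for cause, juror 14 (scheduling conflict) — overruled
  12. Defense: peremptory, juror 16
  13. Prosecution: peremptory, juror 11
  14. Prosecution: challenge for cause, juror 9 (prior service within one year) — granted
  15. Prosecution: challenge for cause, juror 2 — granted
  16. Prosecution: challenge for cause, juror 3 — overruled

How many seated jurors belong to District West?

Removed: #1, #2, #5, #6, #7, #9, #11, #12, #15, #16, #17, #18, #19.
Seated jurors 1–6: #3, #4, #8, #10, #13, #14.
Of those, in District West: #4, #13 → 2.

2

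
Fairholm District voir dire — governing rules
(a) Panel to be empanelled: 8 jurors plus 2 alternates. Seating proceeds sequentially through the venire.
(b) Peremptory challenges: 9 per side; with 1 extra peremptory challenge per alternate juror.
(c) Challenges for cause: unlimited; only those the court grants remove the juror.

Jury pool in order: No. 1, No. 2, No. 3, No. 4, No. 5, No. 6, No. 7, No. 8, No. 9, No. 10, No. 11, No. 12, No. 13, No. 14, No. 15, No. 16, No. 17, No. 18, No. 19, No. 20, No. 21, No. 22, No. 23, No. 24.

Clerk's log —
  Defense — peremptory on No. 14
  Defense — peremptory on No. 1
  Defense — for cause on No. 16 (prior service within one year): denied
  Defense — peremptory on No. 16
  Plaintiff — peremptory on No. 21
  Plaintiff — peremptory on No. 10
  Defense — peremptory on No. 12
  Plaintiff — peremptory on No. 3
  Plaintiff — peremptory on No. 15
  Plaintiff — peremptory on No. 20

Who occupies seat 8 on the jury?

Removed: #1, #3, #10, #12, #14, #15, #16, #20, #21.
Seating in order: seats 1–8 → #2, #4, #5, #6, #7, #8, #9, #11; alternates → #13, #17.
So seat 8 is #11.

11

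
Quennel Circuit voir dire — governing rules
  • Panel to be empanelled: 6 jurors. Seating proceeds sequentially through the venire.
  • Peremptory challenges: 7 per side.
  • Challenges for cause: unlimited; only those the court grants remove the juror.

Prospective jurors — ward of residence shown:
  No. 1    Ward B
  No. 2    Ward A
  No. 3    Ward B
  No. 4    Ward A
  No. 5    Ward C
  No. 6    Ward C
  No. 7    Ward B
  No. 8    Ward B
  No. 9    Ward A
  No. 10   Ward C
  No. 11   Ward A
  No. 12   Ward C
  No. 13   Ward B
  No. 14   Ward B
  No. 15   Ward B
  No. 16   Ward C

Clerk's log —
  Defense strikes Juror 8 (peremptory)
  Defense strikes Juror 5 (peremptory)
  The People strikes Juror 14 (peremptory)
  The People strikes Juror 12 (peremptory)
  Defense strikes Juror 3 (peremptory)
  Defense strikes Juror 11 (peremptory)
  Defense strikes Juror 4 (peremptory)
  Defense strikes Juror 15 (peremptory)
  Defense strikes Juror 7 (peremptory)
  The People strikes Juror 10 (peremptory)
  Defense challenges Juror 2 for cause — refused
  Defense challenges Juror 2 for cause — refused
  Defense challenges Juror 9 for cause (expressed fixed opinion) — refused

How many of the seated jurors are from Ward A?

Removed: #3, #4, #5, #7, #8, #10, #11, #12, #14, #15.
Seated jurors 1–6: #1, #2, #6, #9, #13, #16.
Of those, in Ward A: #2, #9 → 2.

2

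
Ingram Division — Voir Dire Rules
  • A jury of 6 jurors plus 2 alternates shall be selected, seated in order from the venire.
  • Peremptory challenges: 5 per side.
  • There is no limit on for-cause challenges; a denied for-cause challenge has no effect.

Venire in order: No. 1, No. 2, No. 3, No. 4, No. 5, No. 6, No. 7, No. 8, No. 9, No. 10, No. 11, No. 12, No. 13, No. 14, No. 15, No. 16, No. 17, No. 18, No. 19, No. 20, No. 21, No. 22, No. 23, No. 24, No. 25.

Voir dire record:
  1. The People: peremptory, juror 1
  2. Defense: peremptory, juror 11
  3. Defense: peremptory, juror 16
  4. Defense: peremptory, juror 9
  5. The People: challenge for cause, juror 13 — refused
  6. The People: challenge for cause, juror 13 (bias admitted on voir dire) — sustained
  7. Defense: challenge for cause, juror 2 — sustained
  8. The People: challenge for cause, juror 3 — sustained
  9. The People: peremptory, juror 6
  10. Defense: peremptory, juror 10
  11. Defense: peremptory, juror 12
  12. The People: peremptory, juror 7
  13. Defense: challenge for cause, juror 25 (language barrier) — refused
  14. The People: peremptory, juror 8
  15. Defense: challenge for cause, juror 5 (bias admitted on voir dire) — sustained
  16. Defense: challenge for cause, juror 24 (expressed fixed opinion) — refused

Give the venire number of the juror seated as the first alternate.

Removed: #1, #2, #3, #5, #6, #7, #8, #9, #10, #11, #12, #13, #16. (#24, #25 stay — for-cause denied.)
Seating in order: seats 1–6 → #4, #14, #15, #17, #18, #19; alternates → #20, #21.
So alternate 1 is #20.

20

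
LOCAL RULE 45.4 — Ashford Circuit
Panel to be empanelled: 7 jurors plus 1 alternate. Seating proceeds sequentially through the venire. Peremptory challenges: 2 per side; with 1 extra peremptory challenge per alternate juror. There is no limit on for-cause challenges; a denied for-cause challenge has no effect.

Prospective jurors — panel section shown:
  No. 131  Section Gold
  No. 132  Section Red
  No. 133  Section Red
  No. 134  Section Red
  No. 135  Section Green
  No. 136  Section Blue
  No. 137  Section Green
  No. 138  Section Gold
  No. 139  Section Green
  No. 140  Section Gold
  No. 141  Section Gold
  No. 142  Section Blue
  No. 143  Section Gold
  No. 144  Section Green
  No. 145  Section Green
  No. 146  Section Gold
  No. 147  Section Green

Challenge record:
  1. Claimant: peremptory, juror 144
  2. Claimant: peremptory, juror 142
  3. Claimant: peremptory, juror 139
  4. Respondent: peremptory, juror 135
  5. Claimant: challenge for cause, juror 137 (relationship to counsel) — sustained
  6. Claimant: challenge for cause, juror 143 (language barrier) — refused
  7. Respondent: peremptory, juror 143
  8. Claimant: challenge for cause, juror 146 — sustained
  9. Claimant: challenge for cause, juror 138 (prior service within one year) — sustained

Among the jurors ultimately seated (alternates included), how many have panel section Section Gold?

3

Removed: #135, #137, #138, #139, #142, #143, #144, #146.
Seated (8 incl. alternates): #131, #132, #133, #134, #136, #140, #141, #145.
Of those, in Section Gold: #131, #140, #141 → 3.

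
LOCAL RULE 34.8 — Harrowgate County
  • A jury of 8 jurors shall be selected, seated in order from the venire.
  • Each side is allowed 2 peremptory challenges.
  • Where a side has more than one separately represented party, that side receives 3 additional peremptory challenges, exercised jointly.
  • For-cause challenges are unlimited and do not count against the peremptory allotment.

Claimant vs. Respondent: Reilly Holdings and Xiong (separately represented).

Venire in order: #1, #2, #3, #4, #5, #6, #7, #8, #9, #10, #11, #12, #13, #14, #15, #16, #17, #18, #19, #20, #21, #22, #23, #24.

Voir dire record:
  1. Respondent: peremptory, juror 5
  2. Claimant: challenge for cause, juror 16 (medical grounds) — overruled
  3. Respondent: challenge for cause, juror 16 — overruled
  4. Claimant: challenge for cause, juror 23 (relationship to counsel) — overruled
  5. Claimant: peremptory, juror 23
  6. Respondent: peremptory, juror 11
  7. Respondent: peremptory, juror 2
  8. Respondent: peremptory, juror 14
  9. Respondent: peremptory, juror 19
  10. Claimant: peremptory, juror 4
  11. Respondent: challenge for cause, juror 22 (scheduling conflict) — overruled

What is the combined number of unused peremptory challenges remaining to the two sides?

Claimant allotment: 2. Respondent allotment: 2 base + 3 multi-party = 5.
Claimant peremptories used: #23, #4 — 2 (for-cause on #16, #23 don't count).
Respondent peremptories used: #5, #11, #2, #14, #19 — 5 (for-cause on #16, #22 don't count).
Remaining: (2 − 2) + (5 − 5) = 0.

0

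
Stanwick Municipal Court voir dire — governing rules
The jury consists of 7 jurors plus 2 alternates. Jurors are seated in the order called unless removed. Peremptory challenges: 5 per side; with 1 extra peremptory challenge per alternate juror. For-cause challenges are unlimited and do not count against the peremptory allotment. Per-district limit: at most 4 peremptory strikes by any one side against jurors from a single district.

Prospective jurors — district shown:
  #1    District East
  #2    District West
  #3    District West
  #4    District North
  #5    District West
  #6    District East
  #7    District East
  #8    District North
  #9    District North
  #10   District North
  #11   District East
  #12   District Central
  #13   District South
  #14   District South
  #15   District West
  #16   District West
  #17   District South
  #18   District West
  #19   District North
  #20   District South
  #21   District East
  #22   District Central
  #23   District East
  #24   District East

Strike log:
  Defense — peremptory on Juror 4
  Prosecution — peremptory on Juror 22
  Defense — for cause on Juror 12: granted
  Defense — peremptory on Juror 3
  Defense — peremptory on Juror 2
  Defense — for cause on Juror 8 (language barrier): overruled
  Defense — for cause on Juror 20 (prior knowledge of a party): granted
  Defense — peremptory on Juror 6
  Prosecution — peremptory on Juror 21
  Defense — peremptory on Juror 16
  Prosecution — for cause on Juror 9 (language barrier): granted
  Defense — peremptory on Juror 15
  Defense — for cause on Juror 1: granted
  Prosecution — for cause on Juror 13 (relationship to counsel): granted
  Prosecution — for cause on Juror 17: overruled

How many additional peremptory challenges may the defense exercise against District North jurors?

Defense peremptories so far: #4, #3, #2, #6, #16, #15 — 6 of 7 used, 1 left overall.
Against District North: #4 — 1 used; per-district cap 4 leaves 3.
Binding limit: min(1, 3) = 1.

1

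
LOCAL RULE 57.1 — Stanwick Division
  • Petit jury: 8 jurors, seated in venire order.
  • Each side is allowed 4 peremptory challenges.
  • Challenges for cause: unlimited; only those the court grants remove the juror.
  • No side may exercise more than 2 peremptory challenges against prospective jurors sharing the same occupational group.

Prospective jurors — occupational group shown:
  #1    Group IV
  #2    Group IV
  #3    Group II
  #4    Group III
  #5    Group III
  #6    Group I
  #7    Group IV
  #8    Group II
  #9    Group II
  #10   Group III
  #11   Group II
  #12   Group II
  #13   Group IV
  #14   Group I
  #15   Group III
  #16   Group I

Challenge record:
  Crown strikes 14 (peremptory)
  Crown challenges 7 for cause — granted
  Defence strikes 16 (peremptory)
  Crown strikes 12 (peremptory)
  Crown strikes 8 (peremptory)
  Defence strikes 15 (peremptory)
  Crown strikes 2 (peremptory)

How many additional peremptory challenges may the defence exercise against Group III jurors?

1

Defence peremptories so far: #16, #15 — 2 of 4 used, 2 left overall.
Against Group III: #15 — 1 used; per-group cap 2 leaves 1.
Binding limit: min(2, 1) = 1.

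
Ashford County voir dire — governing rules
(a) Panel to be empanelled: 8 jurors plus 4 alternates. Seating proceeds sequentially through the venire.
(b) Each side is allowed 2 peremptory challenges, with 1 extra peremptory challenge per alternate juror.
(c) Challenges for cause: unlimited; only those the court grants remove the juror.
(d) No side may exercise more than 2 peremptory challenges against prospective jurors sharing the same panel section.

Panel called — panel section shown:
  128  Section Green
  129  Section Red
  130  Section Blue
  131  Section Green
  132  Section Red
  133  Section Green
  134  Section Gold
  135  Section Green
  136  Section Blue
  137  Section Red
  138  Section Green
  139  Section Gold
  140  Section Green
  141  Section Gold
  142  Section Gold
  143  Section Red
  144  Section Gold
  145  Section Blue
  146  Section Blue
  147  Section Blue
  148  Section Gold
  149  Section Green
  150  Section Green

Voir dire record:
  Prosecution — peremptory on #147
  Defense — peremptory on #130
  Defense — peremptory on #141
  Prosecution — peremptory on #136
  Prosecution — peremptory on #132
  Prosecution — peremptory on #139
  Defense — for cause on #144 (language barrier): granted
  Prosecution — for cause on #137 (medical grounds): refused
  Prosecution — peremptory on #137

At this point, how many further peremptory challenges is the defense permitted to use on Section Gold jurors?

1

Defense peremptories so far: #130, #141 — 2 of 6 used, 4 left overall.
Against Section Gold: #141 — 1 used; per-section cap 2 leaves 1.
Binding limit: min(4, 1) = 1.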